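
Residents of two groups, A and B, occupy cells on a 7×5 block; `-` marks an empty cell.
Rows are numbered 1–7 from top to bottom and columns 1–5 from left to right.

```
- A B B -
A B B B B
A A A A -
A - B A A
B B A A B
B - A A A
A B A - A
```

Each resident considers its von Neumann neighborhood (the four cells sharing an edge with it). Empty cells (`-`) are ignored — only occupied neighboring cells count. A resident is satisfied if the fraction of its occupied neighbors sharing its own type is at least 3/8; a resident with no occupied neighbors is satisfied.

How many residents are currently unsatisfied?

6

Row 1: (1,2)A 0/2 not · (1,3)B 2/3 satisfied · (1,4)B 2/2 satisfied
Row 2: (2,1)A 1/2 satisfied · (2,2)B 1/4 not · (2,3)B 3/4 satisfied · (2,4)B 3/4 satisfied · (2,5)B 1/1 satisfied
Row 3: (3,1)A 3/3 satisfied · (3,2)A 2/3 satisfied · (3,3)A 2/4 satisfied · (3,4)A 2/3 satisfied
Row 4: (4,1)A 1/2 satisfied · (4,3)B 0/3 not · (4,4)A 3/4 satisfied · (4,5)A 1/2 satisfied
Row 5: (5,1)B 2/3 satisfied · (5,2)B 1/2 satisfied · (5,3)A 2/4 satisfied · (5,4)A 3/4 satisfied · (5,5)B 0/3 not
Row 6: (6,1)B 1/2 satisfied · (6,3)A 3/3 satisfied · (6,4)A 3/3 satisfied · (6,5)A 2/3 satisfied
Row 7: (7,1)A 0/2 not · (7,2)B 0/2 not · (7,3)A 1/2 satisfied · (7,5)A 1/1 satisfied
Unsatisfied: (1,2), (2,2), (4,3), (5,5), (7,1), (7,2) — 6 in total.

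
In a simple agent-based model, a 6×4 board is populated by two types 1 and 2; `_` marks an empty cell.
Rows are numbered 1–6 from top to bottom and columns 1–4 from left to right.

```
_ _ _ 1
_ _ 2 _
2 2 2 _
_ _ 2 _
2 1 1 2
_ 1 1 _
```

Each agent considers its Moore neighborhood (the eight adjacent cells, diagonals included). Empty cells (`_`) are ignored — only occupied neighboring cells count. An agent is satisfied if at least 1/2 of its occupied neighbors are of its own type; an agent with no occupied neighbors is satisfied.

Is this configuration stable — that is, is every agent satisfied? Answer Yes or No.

No

(1,4)1 0/1 ✗
(2,3)2 2/3 ✓
(3,1)2 1/1 ✓
(3,2)2 4/4 ✓
(3,3)2 3/3 ✓
(4,3)2 3/5 ✓
(5,1)2 0/2 ✗
(5,2)1 3/5 ✓
(5,3)1 3/5 ✓
(5,4)2 1/3 ✗
(6,2)1 3/4 ✓
(6,3)1 3/4 ✓
For instance (1,4) has only 0/1 same-type neighbors, below 1/2.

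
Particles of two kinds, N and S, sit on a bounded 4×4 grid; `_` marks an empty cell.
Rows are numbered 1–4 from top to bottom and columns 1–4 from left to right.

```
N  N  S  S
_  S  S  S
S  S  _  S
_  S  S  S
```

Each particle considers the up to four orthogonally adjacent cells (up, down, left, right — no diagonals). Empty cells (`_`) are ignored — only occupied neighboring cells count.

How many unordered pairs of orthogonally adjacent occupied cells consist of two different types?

Scan each occupied cell's neighbors to the right and below so each pair is counted once.
From row 1: 2 unlike of 6 pairs (running 2/6).
From row 2: 0 unlike of 4 pairs (running 2/10).
From row 3: 0 unlike of 3 pairs (running 2/13).
From row 4: 0 unlike of 2 pairs (running 2/15).
Total adjacent occupied pairs: 15; unlike-type pairs: 2.

2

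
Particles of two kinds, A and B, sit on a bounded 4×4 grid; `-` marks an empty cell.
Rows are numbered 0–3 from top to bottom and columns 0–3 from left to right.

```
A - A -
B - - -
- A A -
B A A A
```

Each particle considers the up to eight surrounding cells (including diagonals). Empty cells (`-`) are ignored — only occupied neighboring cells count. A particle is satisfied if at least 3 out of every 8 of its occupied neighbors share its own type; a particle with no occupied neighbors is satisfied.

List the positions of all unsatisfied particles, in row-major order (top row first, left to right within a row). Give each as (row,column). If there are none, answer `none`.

(0,0)A 0/1 unhappy
(0,2)A 0/0 ok
(1,0)B 0/2 unhappy
(2,1)A 3/5 ok
(2,2)A 4/4 ok
(3,0)B 0/2 unhappy
(3,1)A 3/4 ok
(3,2)A 4/4 ok
(3,3)A 2/2 ok

(0,0), (1,0), (3,0)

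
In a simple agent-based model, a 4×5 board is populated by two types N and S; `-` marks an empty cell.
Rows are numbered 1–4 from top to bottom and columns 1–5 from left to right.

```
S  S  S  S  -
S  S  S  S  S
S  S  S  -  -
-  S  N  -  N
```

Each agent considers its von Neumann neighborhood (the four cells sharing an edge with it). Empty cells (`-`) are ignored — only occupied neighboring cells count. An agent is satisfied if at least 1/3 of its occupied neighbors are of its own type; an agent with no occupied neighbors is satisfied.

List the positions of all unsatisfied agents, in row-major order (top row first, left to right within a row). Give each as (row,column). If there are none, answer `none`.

(1,1)S 2/2 satisfied
(1,2)S 3/3 satisfied
(1,3)S 3/3 satisfied
(1,4)S 2/2 satisfied
(2,1)S 3/3 satisfied
(2,2)S 4/4 satisfied
(2,3)S 4/4 satisfied
(2,4)S 3/3 satisfied
(2,5)S 1/1 satisfied
(3,1)S 2/2 satisfied
(3,2)S 4/4 satisfied
(3,3)S 2/3 satisfied
(4,2)S 1/2 satisfied
(4,3)N 0/2 not
(4,5)N 0/0 satisfied

(4,3)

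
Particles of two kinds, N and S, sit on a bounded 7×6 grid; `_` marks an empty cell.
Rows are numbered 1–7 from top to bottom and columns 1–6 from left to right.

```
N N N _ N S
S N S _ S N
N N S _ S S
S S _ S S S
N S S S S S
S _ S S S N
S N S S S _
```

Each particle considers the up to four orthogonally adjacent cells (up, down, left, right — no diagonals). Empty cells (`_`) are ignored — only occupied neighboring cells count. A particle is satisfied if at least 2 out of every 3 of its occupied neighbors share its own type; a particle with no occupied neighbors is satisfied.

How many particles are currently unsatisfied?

18

Row 1: (1,1)N 1/2 ✗ · (1,2)N 3/3 ✓ · (1,3)N 1/2 ✗ · (1,5)N 0/2 ✗ · (1,6)S 0/2 ✗
Row 2: (2,1)S 0/3 ✗ · (2,2)N 2/4 ✗ · (2,3)S 1/3 ✗ · (2,5)S 1/3 ✗ · (2,6)N 0/3 ✗
Row 3: (3,1)N 1/3 ✗ · (3,2)N 2/4 ✗ · (3,3)S 1/2 ✗ · (3,5)S 3/3 ✓ · (3,6)S 2/3 ✓
Row 4: (4,1)S 1/3 ✗ · (4,2)S 2/3 ✓ · (4,4)S 2/2 ✓ · (4,5)S 4/4 ✓ · (4,6)S 3/3 ✓
Row 5: (5,1)N 0/3 ✗ · (5,2)S 2/3 ✓ · (5,3)S 3/3 ✓ · (5,4)S 4/4 ✓ · (5,5)S 4/4 ✓ · (5,6)S 2/3 ✓
Row 6: (6,1)S 1/2 ✗ · (6,3)S 3/3 ✓ · (6,4)S 4/4 ✓ · (6,5)S 3/4 ✓ · (6,6)N 0/2 ✗
Row 7: (7,1)S 1/2 ✗ · (7,2)N 0/2 ✗ · (7,3)S 2/3 ✓ · (7,4)S 3/3 ✓ · (7,5)S 2/2 ✓
Unsatisfied: (1,1), (1,3), (1,5), (1,6), (2,1), (2,2), (2,3), (2,5), (2,6), (3,1), (3,2), (3,3), (4,1), (5,1), (6,1), (6,6), (7,1), (7,2) — 18 in total.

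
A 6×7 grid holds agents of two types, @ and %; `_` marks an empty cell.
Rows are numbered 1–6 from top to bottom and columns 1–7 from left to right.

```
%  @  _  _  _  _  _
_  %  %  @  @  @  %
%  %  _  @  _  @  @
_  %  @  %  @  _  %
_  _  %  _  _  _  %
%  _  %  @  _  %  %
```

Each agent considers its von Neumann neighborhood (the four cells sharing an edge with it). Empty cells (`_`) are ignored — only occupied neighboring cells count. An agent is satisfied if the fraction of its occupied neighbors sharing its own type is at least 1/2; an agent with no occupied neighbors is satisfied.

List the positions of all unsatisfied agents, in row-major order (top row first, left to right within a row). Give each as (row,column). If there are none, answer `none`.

(1,1), (1,2), (2,7), (3,7), (4,3), (4,4), (4,5), (6,4)

Row 1: (1,1)% 0/1 unhappy · (1,2)@ 0/2 unhappy
Row 2: (2,2)% 2/3 ok · (2,3)% 1/2 ok · (2,4)@ 2/3 ok · (2,5)@ 2/2 ok · (2,6)@ 2/3 ok · (2,7)% 0/2 unhappy
Row 3: (3,1)% 1/1 ok · (3,2)% 3/3 ok · (3,4)@ 1/2 ok · (3,6)@ 2/2 ok · (3,7)@ 1/3 unhappy
Row 4: (4,2)% 1/2 ok · (4,3)@ 0/3 unhappy · (4,4)% 0/3 unhappy · (4,5)@ 0/1 unhappy · (4,7)% 1/2 ok
Row 5: (5,3)% 1/2 ok · (5,7)% 2/2 ok
Row 6: (6,1)% 0/0 ok · (6,3)% 1/2 ok · (6,4)@ 0/1 unhappy · (6,6)% 1/1 ok · (6,7)% 2/2 ok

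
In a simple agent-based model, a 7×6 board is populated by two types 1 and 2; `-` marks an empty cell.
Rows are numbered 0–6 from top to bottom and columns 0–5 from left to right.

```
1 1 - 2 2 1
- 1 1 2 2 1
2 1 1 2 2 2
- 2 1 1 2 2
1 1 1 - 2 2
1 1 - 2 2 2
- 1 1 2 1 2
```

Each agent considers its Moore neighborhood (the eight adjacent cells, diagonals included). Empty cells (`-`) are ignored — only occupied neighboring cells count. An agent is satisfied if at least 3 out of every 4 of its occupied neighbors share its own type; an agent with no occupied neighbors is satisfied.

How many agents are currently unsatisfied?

(0,0)1 2/2 satisfied
(0,1)1 3/3 satisfied
(0,3)2 3/4 satisfied
(0,4)2 3/5 not
(0,5)1 1/3 not
(1,1)1 5/6 satisfied
(1,2)1 4/7 not
(1,3)2 5/7 not
(1,4)2 6/8 satisfied
(1,5)1 1/5 not
(2,0)2 1/3 not
(2,1)1 4/6 not
(2,2)1 5/8 not
(2,3)2 4/8 not
(2,4)2 6/8 satisfied
(2,5)2 4/5 satisfied
(3,1)2 1/7 not
(3,2)1 5/7 not
(3,3)1 3/7 not
(3,4)2 6/7 satisfied
(3,5)2 5/5 satisfied
(4,0)1 3/4 satisfied
(4,1)1 5/6 satisfied
(4,2)1 4/6 not
(4,4)2 6/7 satisfied
(4,5)2 5/5 satisfied
(5,0)1 4/4 satisfied
(5,1)1 6/6 satisfied
(5,3)2 3/6 not
(5,4)2 6/7 satisfied
(5,5)2 4/5 satisfied
(6,1)1 3/3 satisfied
(6,2)1 2/4 not
(6,3)2 2/4 not
(6,4)1 0/5 not
(6,5)2 2/3 not
Unsatisfied: (0,4), (0,5), (1,2), (1,3), (1,5), (2,0), (2,1), (2,2), (2,3), (3,1), (3,2), (3,3), (4,2), (5,3), (6,2), (6,3), (6,4), (6,5) — 18 in total.

18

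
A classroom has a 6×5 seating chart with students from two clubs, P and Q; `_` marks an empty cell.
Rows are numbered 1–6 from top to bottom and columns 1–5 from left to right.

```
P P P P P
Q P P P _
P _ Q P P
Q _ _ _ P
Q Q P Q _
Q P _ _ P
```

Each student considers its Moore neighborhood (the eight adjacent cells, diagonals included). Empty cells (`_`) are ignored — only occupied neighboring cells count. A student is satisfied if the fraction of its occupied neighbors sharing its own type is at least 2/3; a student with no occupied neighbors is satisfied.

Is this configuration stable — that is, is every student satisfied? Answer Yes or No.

No

(1,1)P 2/3 ✓
(1,2)P 4/5 ✓
(1,3)P 5/5 ✓
(1,4)P 4/4 ✓
(1,5)P 2/2 ✓
(2,1)Q 0/4 ✗
(2,2)P 5/7 ✓
(2,3)P 6/7 ✓
(2,4)P 6/7 ✓
(3,1)P 1/3 ✗
(3,3)Q 0/4 ✗
(3,4)P 4/5 ✓
(3,5)P 3/3 ✓
(4,1)Q 2/3 ✓
(4,5)P 2/3 ✓
(5,1)Q 3/4 ✓
(5,2)Q 3/5 ✗
(5,3)P 1/3 ✗
(5,4)Q 0/3 ✗
(6,1)Q 2/3 ✓
(6,2)P 1/4 ✗
(6,5)P 0/1 ✗
For instance (2,1) has only 0/4 same-type neighbors, below 2/3.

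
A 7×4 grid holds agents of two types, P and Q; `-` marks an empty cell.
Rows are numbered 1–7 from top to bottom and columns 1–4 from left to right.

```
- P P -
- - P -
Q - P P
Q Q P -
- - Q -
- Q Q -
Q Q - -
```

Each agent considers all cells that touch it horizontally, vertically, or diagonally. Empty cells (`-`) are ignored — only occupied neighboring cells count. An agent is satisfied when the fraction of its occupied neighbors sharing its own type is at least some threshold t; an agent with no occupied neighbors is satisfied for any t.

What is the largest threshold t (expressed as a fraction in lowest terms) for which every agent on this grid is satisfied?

Row 1: (1,2)P 2/2 · (1,3)P 2/2
Row 2: (2,3)P 4/4
Row 3: (3,1)Q 2/2 · (3,3)P 3/4 · (3,4)P 3/3
Row 4: (4,1)Q 2/2 · (4,2)Q 3/5 · (4,3)P 2/4
Row 5: (5,3)Q 3/4
Row 6: (6,2)Q 4/4 · (6,3)Q 3/3
Row 7: (7,1)Q 2/2 · (7,2)Q 3/3
The smallest same-type fraction is 2/4 at (4,3), which reduces to 1/2. Any threshold above that leaves this agent unsatisfied.

1/2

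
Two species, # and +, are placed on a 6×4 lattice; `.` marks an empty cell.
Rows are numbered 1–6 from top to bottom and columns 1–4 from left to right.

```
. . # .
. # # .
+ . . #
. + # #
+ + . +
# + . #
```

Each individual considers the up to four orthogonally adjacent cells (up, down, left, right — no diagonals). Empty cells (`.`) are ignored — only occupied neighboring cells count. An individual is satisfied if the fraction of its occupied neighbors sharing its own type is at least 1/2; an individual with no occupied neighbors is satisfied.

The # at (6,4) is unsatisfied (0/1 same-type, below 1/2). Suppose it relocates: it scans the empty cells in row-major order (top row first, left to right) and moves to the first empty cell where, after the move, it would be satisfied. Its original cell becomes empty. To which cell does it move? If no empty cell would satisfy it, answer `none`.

(1,1)

Vacating (6,4). Empty cells in order:
  (1,1): 0/0 same-type → satisfied — stop here.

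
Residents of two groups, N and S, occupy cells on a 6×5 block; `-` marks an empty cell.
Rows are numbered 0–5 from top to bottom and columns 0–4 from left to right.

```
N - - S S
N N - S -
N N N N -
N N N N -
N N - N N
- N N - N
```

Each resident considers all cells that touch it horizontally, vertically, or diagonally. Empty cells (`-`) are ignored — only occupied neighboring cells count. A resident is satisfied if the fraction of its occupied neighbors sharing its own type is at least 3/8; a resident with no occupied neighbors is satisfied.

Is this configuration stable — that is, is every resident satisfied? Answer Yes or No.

Yes

(0,0)N 2/2 ✓
(0,3)S 2/2 ✓
(0,4)S 2/2 ✓
(1,0)N 4/4 ✓
(1,1)N 5/5 ✓
(1,3)S 2/4 ✓
(2,0)N 5/5 ✓
(2,1)N 7/7 ✓
(2,2)N 6/7 ✓
(2,3)N 3/4 ✓
(3,0)N 5/5 ✓
(3,1)N 7/7 ✓
(3,2)N 7/7 ✓
(3,3)N 5/5 ✓
(4,0)N 4/4 ✓
(4,1)N 6/6 ✓
(4,3)N 5/5 ✓
(4,4)N 3/3 ✓
(5,1)N 3/3 ✓
(5,2)N 3/3 ✓
(5,4)N 2/2 ✓
All meet the threshold, so the configuration is stable.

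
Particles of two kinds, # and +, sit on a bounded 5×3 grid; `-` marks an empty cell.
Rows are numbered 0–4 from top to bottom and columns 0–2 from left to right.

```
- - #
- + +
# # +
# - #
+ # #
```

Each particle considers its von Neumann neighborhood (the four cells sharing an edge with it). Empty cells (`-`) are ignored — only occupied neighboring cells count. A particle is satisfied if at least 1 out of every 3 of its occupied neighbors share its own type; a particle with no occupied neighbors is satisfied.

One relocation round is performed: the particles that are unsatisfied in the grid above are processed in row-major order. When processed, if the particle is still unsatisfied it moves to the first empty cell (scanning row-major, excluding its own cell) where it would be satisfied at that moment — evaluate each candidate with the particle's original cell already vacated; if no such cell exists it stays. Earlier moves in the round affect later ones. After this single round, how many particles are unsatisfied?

1

Initially unsatisfied (in order): (0,2), (4,0).
  (0,2) → (0,0).
  (4,0) → (0,1).
Resulting grid:
# + -
- + +
# # +
# - #
- # #
Unsatisfied now: (0,0).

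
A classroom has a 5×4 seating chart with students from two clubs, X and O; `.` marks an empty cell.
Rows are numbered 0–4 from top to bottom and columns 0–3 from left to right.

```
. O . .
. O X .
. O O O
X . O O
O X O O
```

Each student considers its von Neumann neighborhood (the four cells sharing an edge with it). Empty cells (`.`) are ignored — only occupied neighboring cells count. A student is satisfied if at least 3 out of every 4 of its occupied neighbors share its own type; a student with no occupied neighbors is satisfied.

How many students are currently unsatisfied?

Row 0: (0,1)O 1/1 satisfied
Row 1: (1,1)O 2/3 not · (1,2)X 0/2 not
Row 2: (2,1)O 2/2 satisfied · (2,2)O 3/4 satisfied · (2,3)O 2/2 satisfied
Row 3: (3,0)X 0/1 not · (3,2)O 3/3 satisfied · (3,3)O 3/3 satisfied
Row 4: (4,0)O 0/2 not · (4,1)X 0/2 not · (4,2)O 2/3 not · (4,3)O 2/2 satisfied
Unsatisfied: (1,1), (1,2), (3,0), (4,0), (4,1), (4,2) — 6 in total.

6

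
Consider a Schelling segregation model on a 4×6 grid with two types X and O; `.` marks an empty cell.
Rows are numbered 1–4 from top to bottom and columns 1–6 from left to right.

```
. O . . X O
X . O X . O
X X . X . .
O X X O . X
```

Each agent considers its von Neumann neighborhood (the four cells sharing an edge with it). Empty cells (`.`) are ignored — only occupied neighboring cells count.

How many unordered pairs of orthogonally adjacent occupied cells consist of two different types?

6

Scan each occupied cell's neighbors to the right and below so each pair is counted once.
Row 1: X(1,5)–O(1,6)≠ O(1,6)–O(2,6)=  → 1/2 unlike.
Row 2: X(2,1)–X(3,1)= O(2,3)–X(2,4)≠ X(2,4)–X(3,4)=  → 1/3 unlike.
Row 3: X(3,1)–X(3,2)= X(3,1)–O(4,1)≠ X(3,2)–X(4,2)= X(3,4)–O(4,4)≠  → 2/4 unlike.
Row 4: O(4,1)–X(4,2)≠ X(4,2)–X(4,3)= X(4,3)–O(4,4)≠  → 2/3 unlike.
Total adjacent occupied pairs: 12; unlike-type pairs: 6.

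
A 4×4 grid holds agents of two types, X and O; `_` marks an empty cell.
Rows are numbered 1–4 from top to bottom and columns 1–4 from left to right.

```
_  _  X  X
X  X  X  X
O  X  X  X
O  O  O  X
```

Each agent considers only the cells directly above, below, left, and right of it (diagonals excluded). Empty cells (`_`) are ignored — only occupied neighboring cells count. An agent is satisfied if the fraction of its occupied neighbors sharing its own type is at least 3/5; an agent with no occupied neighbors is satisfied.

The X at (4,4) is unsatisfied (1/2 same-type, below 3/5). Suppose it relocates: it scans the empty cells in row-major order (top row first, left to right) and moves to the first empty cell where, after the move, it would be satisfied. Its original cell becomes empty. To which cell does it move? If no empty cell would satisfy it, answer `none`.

Vacating (4,4). Empty cells in order:
  (1,1): 1/1 same-type → satisfied — stop here.

(1,1)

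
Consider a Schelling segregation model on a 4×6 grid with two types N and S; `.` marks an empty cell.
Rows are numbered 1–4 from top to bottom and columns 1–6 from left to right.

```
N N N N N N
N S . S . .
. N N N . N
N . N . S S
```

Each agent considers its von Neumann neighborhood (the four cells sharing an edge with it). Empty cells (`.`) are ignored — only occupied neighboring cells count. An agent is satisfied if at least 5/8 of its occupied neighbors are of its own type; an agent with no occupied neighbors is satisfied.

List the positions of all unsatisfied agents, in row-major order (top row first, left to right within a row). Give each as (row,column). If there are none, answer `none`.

Row 1: (1,1)N 2/2 ok · (1,2)N 2/3 ok · (1,3)N 2/2 ok · (1,4)N 2/3 ok · (1,5)N 2/2 ok · (1,6)N 1/1 ok
Row 2: (2,1)N 1/2 unhappy · (2,2)S 0/3 unhappy · (2,4)S 0/2 unhappy
Row 3: (3,2)N 1/2 unhappy · (3,3)N 3/3 ok · (3,4)N 1/2 unhappy · (3,6)N 0/1 unhappy
Row 4: (4,1)N 0/0 ok · (4,3)N 1/1 ok · (4,5)S 1/1 ok · (4,6)S 1/2 unhappy

(2,1), (2,2), (2,4), (3,2), (3,4), (3,6), (4,6)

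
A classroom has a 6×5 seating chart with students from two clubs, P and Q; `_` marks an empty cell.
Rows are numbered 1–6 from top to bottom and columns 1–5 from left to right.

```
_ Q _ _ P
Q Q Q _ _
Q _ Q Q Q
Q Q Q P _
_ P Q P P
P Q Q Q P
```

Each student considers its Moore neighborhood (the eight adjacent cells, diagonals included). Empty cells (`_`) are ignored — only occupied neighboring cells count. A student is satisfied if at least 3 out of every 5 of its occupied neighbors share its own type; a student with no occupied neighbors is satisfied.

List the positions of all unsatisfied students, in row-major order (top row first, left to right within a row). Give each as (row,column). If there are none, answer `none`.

Row 1: (1,2)Q 3/3 ✓ · (1,5)P 0/0 ✓
Row 2: (2,1)Q 3/3 ✓ · (2,2)Q 5/5 ✓ · (2,3)Q 4/4 ✓
Row 3: (3,1)Q 4/4 ✓ · (3,3)Q 5/6 ✓ · (3,4)Q 4/5 ✓ · (3,5)Q 1/2 ✗
Row 4: (4,1)Q 2/3 ✓ · (4,2)Q 5/6 ✓ · (4,3)Q 4/7 ✗ · (4,4)P 2/7 ✗
Row 5: (5,2)P 1/7 ✗ · (5,3)Q 5/8 ✓ · (5,4)P 3/7 ✗ · (5,5)P 3/4 ✓
Row 6: (6,1)P 1/2 ✗ · (6,2)Q 2/4 ✗ · (6,3)Q 3/5 ✓ · (6,4)Q 2/5 ✗ · (6,5)P 2/3 ✓

(3,5), (4,3), (4,4), (5,2), (5,4), (6,1), (6,2), (6,4)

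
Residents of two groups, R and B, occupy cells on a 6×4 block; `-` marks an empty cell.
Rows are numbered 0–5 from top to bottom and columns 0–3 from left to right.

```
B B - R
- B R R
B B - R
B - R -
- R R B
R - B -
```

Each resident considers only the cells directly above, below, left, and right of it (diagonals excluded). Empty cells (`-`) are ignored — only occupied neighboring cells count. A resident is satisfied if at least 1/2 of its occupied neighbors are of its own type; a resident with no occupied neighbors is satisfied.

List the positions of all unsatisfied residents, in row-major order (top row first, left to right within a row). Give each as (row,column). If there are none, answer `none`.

Row 0: (0,0)B 1/1 satisfied · (0,1)B 2/2 satisfied · (0,3)R 1/1 satisfied
Row 1: (1,1)B 2/3 satisfied · (1,2)R 1/2 satisfied · (1,3)R 3/3 satisfied
Row 2: (2,0)B 2/2 satisfied · (2,1)B 2/2 satisfied · (2,3)R 1/1 satisfied
Row 3: (3,0)B 1/1 satisfied · (3,2)R 1/1 satisfied
Row 4: (4,1)R 1/1 satisfied · (4,2)R 2/4 satisfied · (4,3)B 0/1 not
Row 5: (5,0)R 0/0 satisfied · (5,2)B 0/1 not

(4,3), (5,2)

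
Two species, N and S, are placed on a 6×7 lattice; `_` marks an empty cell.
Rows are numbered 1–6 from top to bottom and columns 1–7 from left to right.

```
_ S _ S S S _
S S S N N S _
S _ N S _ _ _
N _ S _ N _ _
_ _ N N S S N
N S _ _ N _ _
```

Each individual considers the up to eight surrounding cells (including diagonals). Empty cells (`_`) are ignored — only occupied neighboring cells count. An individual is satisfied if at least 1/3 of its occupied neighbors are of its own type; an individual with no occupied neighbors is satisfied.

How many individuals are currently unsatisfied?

Row 1: (1,2)S 3/3 ok · (1,4)S 2/4 ok · (1,5)S 3/5 ok · (1,6)S 2/3 ok
Row 2: (2,1)S 3/3 ok · (2,2)S 4/5 ok · (2,3)S 4/6 ok · (2,4)N 2/6 ok · (2,5)N 1/6 unhappy · (2,6)S 2/3 ok
Row 3: (3,1)S 2/3 ok · (3,3)N 1/5 unhappy · (3,4)S 2/6 ok
Row 4: (4,1)N 0/1 unhappy · (4,3)S 1/4 unhappy · (4,5)N 1/4 unhappy
Row 5: (5,3)N 1/3 ok · (5,4)N 3/5 ok · (5,5)S 1/4 unhappy · (5,6)S 1/4 unhappy · (5,7)N 0/1 unhappy
Row 6: (6,1)N 0/1 unhappy · (6,2)S 0/2 unhappy · (6,5)N 1/3 ok
Unsatisfied: (2,5), (3,3), (4,1), (4,3), (4,5), (5,5), (5,6), (5,7), (6,1), (6,2) — 10 in total.

10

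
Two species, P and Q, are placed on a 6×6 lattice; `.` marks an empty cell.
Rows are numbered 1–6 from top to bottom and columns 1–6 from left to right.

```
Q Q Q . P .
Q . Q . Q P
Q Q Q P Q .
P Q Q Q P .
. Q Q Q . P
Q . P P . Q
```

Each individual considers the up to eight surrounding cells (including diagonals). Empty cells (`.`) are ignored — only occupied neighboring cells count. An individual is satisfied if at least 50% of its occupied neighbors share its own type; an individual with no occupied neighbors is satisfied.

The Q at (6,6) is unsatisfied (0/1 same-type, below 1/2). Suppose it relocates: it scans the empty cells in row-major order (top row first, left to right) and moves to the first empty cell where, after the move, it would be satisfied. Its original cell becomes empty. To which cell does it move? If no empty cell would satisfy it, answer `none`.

Vacating (6,6). Empty cells in order:
  (1,4): 3/4 same-type → satisfied — stop here.

(1,4)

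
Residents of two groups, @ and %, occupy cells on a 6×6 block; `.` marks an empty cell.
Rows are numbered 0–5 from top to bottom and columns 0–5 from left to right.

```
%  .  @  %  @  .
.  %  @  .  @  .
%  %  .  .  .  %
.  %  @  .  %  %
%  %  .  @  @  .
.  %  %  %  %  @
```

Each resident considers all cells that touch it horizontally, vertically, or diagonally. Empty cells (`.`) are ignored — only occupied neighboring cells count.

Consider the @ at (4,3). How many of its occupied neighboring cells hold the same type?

2

Occupied neighbors of (4,3): (3,2)=@, (3,4)=%, (4,4)=@, (5,2)=%, (5,3)=%, (5,4)=%.
Same type (@): 2 of 6.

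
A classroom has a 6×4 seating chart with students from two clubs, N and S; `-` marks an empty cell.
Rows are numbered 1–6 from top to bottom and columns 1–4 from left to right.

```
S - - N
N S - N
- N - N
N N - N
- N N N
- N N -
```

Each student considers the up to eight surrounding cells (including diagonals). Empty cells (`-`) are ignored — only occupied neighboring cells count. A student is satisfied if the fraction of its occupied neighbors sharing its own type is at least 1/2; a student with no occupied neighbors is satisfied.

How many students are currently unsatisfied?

2

Row 1: (1,1)S 1/2 satisfied · (1,4)N 1/1 satisfied
Row 2: (2,1)N 1/3 not · (2,2)S 1/3 not · (2,4)N 2/2 satisfied
Row 3: (3,2)N 3/4 satisfied · (3,4)N 2/2 satisfied
Row 4: (4,1)N 3/3 satisfied · (4,2)N 4/4 satisfied · (4,4)N 3/3 satisfied
Row 5: (5,2)N 5/5 satisfied · (5,3)N 6/6 satisfied · (5,4)N 3/3 satisfied
Row 6: (6,2)N 3/3 satisfied · (6,3)N 4/4 satisfied
Unsatisfied: (2,1), (2,2) — 2 in total.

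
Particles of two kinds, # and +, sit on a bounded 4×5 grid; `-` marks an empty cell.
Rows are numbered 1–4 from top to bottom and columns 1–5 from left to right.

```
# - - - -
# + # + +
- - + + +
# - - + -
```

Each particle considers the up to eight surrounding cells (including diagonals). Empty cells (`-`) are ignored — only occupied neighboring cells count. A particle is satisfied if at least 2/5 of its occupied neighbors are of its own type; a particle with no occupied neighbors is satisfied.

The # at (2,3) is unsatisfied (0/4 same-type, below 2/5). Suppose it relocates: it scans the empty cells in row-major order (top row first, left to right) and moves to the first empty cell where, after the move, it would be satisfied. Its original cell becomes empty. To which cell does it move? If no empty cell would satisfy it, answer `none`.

Vacating (2,3). Empty cells in order:
  (1,2): 2/3 same-type → satisfied — stop here.

(1,2)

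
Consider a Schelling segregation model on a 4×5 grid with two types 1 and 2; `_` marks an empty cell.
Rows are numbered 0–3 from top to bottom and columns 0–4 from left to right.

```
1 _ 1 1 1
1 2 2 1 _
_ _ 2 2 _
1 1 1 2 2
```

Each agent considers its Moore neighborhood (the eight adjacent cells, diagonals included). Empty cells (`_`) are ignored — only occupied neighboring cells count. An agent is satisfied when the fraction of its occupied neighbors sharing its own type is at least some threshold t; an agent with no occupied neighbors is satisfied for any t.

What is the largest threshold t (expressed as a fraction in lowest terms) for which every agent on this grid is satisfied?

Row 0: (0,0)1 1/2 · (0,2)1 2/4 · (0,3)1 3/4 · (0,4)1 2/2
Row 1: (1,0)1 1/2 · (1,1)2 2/5 · (1,2)2 3/6 · (1,3)1 3/6
Row 2: (2,2)2 4/7 · (2,3)2 4/6
Row 3: (3,0)1 1/1 · (3,1)1 2/3 · (3,2)1 1/4 · (3,3)2 3/4 · (3,4)2 2/2
The smallest same-type fraction is 1/4 at (3,2), which reduces to 1/4. Any threshold above that leaves this agent unsatisfied.

1/4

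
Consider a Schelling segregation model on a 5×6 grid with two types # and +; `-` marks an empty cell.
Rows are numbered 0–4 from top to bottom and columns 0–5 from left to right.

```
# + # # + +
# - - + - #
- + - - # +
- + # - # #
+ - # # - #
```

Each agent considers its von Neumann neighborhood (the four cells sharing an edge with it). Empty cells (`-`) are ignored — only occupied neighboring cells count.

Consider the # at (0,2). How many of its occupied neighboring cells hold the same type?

Occupied neighbors of (0,2): (0,1)=+, (0,3)=#.
Same type (#): 1 of 2.

1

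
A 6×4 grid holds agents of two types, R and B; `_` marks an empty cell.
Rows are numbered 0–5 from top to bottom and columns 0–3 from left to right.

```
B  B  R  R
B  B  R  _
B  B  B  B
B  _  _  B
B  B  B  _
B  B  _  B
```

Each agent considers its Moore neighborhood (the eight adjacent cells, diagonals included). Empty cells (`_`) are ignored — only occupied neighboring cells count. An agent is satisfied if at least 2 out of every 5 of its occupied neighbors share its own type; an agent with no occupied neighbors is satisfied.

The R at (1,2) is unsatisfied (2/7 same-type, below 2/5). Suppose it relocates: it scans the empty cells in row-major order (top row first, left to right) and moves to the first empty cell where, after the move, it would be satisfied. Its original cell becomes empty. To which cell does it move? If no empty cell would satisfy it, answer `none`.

Vacating (1,2). Empty cells in order:
  (1,3): 2/4 same-type → satisfied — stop here.

(1,3)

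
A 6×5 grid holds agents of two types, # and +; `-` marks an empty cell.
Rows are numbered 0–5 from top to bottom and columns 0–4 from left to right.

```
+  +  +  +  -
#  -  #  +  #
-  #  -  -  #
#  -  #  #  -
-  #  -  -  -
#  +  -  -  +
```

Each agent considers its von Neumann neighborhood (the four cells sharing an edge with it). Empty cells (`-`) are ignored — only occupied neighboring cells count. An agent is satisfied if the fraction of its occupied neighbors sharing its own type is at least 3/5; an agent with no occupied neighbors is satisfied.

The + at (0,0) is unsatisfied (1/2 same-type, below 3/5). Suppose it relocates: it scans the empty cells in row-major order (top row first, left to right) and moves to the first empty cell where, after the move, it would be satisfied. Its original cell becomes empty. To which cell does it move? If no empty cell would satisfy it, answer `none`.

(4,4)

Vacating (0,0). Empty cells in order:
  (0,4): 1/2 same-type → still unsatisfied.
  (1,1): 1/4 same-type → still unsatisfied.
  (2,0): 0/3 same-type → still unsatisfied.
  (2,2): 0/3 same-type → still unsatisfied.
  (2,3): 1/3 same-type → still unsatisfied.
  (3,1): 0/4 same-type → still unsatisfied.
  (3,4): 0/2 same-type → still unsatisfied.
  (4,0): 0/3 same-type → still unsatisfied.
  (4,2): 0/2 same-type → still unsatisfied.
  (4,3): 0/1 same-type → still unsatisfied.
  (4,4): 1/1 same-type → satisfied — stop here.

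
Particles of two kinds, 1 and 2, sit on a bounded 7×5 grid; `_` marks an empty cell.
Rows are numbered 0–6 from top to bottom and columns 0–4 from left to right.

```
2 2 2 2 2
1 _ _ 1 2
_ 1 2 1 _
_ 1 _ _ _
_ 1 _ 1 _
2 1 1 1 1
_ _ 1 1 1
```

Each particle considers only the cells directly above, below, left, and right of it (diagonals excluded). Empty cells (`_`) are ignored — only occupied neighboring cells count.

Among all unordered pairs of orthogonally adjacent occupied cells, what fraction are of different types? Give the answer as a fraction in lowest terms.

Scan each occupied cell's neighbors to the right and below so each pair is counted once.
From row 0: 2 unlike of 7 pairs (running 2/7).
From row 1: 1 unlike of 2 pairs (running 3/9).
From row 2: 2 unlike of 3 pairs (running 5/12).
From row 3: 0 unlike of 1 pairs (running 5/13).
From row 4: 0 unlike of 2 pairs (running 5/15).
From row 5: 1 unlike of 7 pairs (running 6/22).
From row 6: 0 unlike of 2 pairs (running 6/24).
Total adjacent occupied pairs: 24; unlike-type pairs: 6.
6/24 reduces to 1/4.

1/4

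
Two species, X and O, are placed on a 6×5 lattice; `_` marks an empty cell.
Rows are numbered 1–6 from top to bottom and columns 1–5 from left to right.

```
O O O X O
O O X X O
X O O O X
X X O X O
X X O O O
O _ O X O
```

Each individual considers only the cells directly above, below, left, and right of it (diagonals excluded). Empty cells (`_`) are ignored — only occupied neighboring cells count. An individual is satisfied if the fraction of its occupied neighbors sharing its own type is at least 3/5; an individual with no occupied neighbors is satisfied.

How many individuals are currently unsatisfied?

19

(1,1)O 2/2 satisfied
(1,2)O 3/3 satisfied
(1,3)O 1/3 not
(1,4)X 1/3 not
(1,5)O 1/2 not
(2,1)O 2/3 satisfied
(2,2)O 3/4 satisfied
(2,3)X 1/4 not
(2,4)X 2/4 not
(2,5)O 1/3 not
(3,1)X 1/3 not
(3,2)O 2/4 not
(3,3)O 3/4 satisfied
(3,4)O 1/4 not
(3,5)X 0/3 not
(4,1)X 3/3 satisfied
(4,2)X 2/4 not
(4,3)O 2/4 not
(4,4)X 0/4 not
(4,5)O 1/3 not
(5,1)X 2/3 satisfied
(5,2)X 2/3 satisfied
(5,3)O 3/4 satisfied
(5,4)O 2/4 not
(5,5)O 3/3 satisfied
(6,1)O 0/1 not
(6,3)O 1/2 not
(6,4)X 0/3 not
(6,5)O 1/2 not
Unsatisfied: (1,3), (1,4), (1,5), (2,3), (2,4), (2,5), (3,1), (3,2), (3,4), (3,5), (4,2), (4,3), (4,4), (4,5), (5,4), (6,1), (6,3), (6,4), (6,5) — 19 in total.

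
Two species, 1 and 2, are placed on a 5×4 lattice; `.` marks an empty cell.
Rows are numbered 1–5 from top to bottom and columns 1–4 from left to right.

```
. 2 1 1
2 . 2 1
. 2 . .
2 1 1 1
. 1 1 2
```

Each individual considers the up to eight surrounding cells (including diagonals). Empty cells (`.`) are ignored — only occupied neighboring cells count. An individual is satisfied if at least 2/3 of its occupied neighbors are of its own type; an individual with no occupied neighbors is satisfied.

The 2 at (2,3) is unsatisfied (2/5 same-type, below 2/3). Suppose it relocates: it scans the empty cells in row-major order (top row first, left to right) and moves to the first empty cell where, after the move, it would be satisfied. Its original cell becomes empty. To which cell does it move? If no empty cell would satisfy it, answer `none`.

Vacating (2,3). Empty cells in order:
  (1,1): 2/2 same-type → satisfied — stop here.

(1,1)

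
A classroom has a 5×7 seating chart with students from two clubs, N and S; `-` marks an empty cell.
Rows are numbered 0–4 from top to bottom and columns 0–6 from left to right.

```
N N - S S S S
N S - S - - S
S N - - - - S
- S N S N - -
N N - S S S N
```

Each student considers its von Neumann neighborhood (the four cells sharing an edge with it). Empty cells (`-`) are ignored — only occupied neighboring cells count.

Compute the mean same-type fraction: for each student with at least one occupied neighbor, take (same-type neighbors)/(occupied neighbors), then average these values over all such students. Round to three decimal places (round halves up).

0.558

Row 0: (0,0)N 2/2 · (0,1)N 1/2 · (0,3)S 2/2 · (0,4)S 2/2 · (0,5)S 2/2 · (0,6)S 2/2
Row 1: (1,0)N 1/3 · (1,1)S 0/3 · (1,3)S 1/1 · (1,6)S 2/2
Row 2: (2,0)S 0/2 · (2,1)N 0/3 · (2,6)S 1/1
Row 3: (3,1)S 0/3 · (3,2)N 0/2 · (3,3)S 1/3 · (3,4)N 0/2
Row 4: (4,0)N 1/1 · (4,1)N 1/2 · (4,3)S 2/2 · (4,4)S 2/3 · (4,5)S 1/2 · (4,6)N 0/1
Sum over 23 students: 2/2 + 1/2 + 2/2 + 2/2 + 2/2 + 2/2 + 1/3 + 0/3 + 1/1 + 2/2 + 0/2 + 0/3 + 1/1 + 0/3 + 0/2 + 1/3 + 0/2 + 1/1 + 1/2 + 2/2 + 2/3 + 1/2 + 0/1 = 77/6; mean = 77/6 ÷ 23 = 77/138 = 0.557971… → 0.558.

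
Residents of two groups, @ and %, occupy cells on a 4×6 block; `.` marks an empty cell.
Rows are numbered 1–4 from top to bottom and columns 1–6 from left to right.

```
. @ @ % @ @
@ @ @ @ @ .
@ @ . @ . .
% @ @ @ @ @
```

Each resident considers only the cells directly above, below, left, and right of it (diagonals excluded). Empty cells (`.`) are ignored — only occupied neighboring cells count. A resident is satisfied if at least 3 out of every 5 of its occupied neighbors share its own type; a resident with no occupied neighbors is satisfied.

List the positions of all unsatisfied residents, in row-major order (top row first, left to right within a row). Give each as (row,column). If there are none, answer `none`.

(1,2)@ 2/2 ✓
(1,3)@ 2/3 ✓
(1,4)% 0/3 ✗
(1,5)@ 2/3 ✓
(1,6)@ 1/1 ✓
(2,1)@ 2/2 ✓
(2,2)@ 4/4 ✓
(2,3)@ 3/3 ✓
(2,4)@ 3/4 ✓
(2,5)@ 2/2 ✓
(3,1)@ 2/3 ✓
(3,2)@ 3/3 ✓
(3,4)@ 2/2 ✓
(4,1)% 0/2 ✗
(4,2)@ 2/3 ✓
(4,3)@ 2/2 ✓
(4,4)@ 3/3 ✓
(4,5)@ 2/2 ✓
(4,6)@ 1/1 ✓

(1,4), (4,1)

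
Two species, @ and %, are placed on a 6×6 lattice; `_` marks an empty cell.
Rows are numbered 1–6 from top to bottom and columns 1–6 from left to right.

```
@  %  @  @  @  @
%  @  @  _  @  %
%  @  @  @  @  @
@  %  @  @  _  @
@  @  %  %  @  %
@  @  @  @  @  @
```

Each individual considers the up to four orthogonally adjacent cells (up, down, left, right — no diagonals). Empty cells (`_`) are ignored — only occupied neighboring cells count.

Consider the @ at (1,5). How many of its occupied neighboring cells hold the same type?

Occupied neighbors of (1,5): (2,5)=@, (1,4)=@, (1,6)=@.
Same type (@): 3 of 3.

3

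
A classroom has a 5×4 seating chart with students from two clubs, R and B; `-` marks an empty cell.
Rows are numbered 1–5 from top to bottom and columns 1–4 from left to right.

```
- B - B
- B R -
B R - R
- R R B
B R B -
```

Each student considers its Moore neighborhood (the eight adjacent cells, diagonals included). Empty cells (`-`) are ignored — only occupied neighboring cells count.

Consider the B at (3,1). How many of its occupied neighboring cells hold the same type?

1

Occupied neighbors of (3,1): (2,2)=B, (3,2)=R, (4,2)=R.
Same type (B): 1 of 3.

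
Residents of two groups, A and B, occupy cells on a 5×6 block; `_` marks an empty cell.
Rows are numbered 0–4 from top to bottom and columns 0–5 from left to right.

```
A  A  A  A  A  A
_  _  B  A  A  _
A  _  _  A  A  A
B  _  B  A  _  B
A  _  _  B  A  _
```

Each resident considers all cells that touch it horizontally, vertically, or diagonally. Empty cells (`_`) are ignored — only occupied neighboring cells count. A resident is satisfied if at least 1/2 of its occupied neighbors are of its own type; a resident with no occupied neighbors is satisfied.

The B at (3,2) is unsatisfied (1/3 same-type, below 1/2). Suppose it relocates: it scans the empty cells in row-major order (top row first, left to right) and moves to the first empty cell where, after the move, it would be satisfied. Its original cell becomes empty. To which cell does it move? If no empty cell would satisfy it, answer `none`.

Vacating (3,2). Empty cells in order:
  (1,0): 0/3 same-type → still unsatisfied.
  (1,1): 1/5 same-type → still unsatisfied.
  (1,5): 0/5 same-type → still unsatisfied.
  (2,1): 2/3 same-type → satisfied — stop here.

(2,1)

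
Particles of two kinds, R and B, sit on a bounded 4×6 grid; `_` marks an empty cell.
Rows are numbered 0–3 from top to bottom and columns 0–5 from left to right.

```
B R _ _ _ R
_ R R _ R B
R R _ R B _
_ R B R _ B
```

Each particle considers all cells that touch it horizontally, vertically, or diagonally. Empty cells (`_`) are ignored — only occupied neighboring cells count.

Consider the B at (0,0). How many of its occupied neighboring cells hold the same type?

Occupied neighbors of (0,0): (0,1)=R, (1,1)=R.
Same type (B): 0 of 2.

0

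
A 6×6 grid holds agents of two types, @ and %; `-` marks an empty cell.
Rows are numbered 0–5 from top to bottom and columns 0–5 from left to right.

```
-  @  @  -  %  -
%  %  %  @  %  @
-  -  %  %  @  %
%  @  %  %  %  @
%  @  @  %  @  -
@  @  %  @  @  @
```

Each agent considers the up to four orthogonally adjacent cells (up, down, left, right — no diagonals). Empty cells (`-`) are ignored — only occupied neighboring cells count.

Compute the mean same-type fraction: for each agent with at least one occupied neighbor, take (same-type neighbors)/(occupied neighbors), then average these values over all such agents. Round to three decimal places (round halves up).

0.464

(0,1)@ 1/2
(0,2)@ 1/2
(0,4)% 1/1
(1,0)% 1/1
(1,1)% 2/3
(1,2)% 2/4
(1,3)@ 0/3
(1,4)% 1/4
(1,5)@ 0/2
(2,2)% 3/3
(2,3)% 2/4
(2,4)@ 0/4
(2,5)% 0/3
(3,0)% 1/2
(3,1)@ 1/3
(3,2)% 2/4
(3,3)% 4/4
(3,4)% 1/4
(3,5)@ 0/2
(4,0)% 1/3
(4,1)@ 3/4
(4,2)@ 1/4
(4,3)% 1/4
(4,4)@ 1/3
(5,0)@ 1/2
(5,1)@ 2/3
(5,2)% 0/3
(5,3)@ 1/3
(5,4)@ 3/3
(5,5)@ 1/1
Sum over 30 agents: 1/2 + 1/2 + 1/1 + 1/1 + 2/3 + 2/4 + 0/3 + 1/4 + 0/2 + 3/3 + 2/4 + 0/4 + 0/3 + 1/2 + 1/3 + 2/4 + 4/4 + 1/4 + 0/2 + 1/3 + 3/4 + 1/4 + 1/4 + 1/3 + 1/2 + 2/3 + 0/3 + 1/3 + 3/3 + 1/1 = 167/12; mean = 167/12 ÷ 30 = 167/360 = 0.463888… → 0.464.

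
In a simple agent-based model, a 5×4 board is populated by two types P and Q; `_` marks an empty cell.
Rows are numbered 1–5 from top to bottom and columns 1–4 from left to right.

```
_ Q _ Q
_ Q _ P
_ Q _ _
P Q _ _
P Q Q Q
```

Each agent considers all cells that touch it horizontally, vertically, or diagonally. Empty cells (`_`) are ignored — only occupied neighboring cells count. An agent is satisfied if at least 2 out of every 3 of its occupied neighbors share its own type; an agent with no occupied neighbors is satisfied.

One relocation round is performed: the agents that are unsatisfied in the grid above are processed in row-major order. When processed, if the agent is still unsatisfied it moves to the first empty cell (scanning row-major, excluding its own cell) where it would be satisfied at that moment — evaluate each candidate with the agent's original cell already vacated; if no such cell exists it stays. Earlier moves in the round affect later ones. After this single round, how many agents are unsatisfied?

Initially unsatisfied (in order): (1,4), (2,4), (4,1), (4,2), (5,1), (5,2).
  (1,4) → (1,1).
  (2,4): now satisfied by earlier moves; stays.
  (4,1) → (1,4).
  (4,2): now satisfied by earlier moves; stays.
  (5,1) → (3,4).
  (5,2): now satisfied by earlier moves; stays.
Resulting grid:
Q Q _ P
_ Q _ P
_ Q _ P
_ Q _ _
_ Q Q Q
All satisfied now.

0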